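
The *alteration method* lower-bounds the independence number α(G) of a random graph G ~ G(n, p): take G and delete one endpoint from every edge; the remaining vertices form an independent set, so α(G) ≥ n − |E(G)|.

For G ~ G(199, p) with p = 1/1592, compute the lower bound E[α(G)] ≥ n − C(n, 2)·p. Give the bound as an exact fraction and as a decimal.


E[|E(G)|] = C(199, 2)·p = 19701 · (1/1592) = 99/8.
E[α(G)] ≥ n − E[|E(G)|] = 199 − 99/8 = 1493/8.
Numerically: ≈ 186.62500.
(This is only a lower bound; the true E[α(G)] may be larger.)

E[α(G)] ≥ 1493/8 ≈ 186.62500.


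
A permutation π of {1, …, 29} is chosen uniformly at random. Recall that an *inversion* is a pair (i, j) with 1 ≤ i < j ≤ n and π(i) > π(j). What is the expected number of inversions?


Write X = Σ X_I over the C(29, 2) = 406 pairs i < j, with X_I the indicator of one inversion.
There are 406 indicators.
For each fixed pair i < j, the values π(i) and π(j) are two distinct elements of {1, …, 29} in uniformly random order; by symmetry P[π(i) > π(j)] = 1/2.
By linearity: E[X] = 406 · (1/2) = C(29, 2) · (1/2) = 406/2 = 203 ≈ 203.000000.

E[X] = 203 = 203.000000.


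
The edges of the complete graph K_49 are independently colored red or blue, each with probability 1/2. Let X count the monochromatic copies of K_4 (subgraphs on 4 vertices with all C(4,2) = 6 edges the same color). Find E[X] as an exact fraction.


Let X = Σ_S X_S over the C(49, 4) = 211876 subsets S of size 4, where X_S = 1 if the K_4 on S is monochromatic.
For a fixed S, the K_4 on S has C(4, 2) = 6 edges. P[all 6 edges red] = (1/2)^6, and likewise for blue, so P[monochromatic] = 2·(1/2)^6 = 2^{1 − 6} = 1/32.
By linearity of expectation: E[X] = C(49, 4) · 2^{1 − 6} = 211876 · 1/32 = 52969/8.
Numerically: E[X] ≈ 6621.125000.

E[X] = C(49,4)·2^(1−C(4,2)) = 52969/8 ≈ 6621.125000.


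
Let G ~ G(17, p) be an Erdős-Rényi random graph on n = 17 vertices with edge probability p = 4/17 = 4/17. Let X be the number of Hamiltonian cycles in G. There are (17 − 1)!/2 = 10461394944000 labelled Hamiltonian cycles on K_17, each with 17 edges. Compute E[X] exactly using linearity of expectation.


K_17 has (17 − 1)!/2 = 10461394944000 labelled Hamiltonian cycles.
For each such Hamiltonian cycle H, let X_H = 1 if all 17 edges of H are present in G. Then P[X_H = 1] = p^{17} = (4/17)^{17} = 17179869184/827240261886336764177.
Summing the indicators: E[X] = Σ_H E[X_H] = 10461394944000 · p^{17} = 10461394944000 · 17179869184/827240261886336764177 = 179725396620079005696000/827240261886336764177.
Numerically: E[X] ≈ 217.3.

E[X] = 10461394944000 · (4/17)^{17} = 179725396620079005696000/827240261886336764177 ≈ 217.3.


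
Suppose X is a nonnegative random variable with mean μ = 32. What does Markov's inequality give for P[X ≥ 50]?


μ = E[X] = 32, a = 50.
Markov: P[X ≥ 50] ≤ μ/a = (32)/50 = 16/25.
Numerically: ≈ 0.64000.
(Since a = 50 > μ = 32.00000, the bound 16/25 is < 1 and informative.)

P[X ≥ 50] ≤ 16/25 ≈ 0.64000.


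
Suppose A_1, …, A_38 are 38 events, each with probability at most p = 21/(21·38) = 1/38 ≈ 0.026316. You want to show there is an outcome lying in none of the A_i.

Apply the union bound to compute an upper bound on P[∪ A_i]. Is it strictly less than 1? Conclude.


Union bound: P[∪_{i=1}^{38} A_i] ≤ Σ_i P[A_i] ≤ 38·p = 38·(1/38) = 1.
Numerically: 1 ≈ 1.000000.
Is 1 < 1? NO.
Since the bound 1 is ≥ 1, the union bound is uninformative here; it does NOT by itself certify existence.

38·p = 1 ≈ 1.000000; existence NOT certified by the union bound.


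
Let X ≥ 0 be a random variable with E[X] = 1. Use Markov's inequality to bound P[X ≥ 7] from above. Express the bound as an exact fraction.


μ = E[X] = 1, a = 7.
Markov: P[X ≥ 7] ≤ μ/a = (1)/7 = 1/7.
Numerically: ≈ 0.143.
(Since a = 7 > μ = 1.000, the bound 1/7 is < 1 and informative.)

P[X ≥ 7] ≤ 1/7 ≈ 0.143.


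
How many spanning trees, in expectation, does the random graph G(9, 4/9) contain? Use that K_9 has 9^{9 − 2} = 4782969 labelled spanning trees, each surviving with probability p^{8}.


K_9 has 9^{9 − 2} = 4782969 labelled spanning trees.
For each such spanning tree H, let X_H = 1 if all 8 edges of H are present in G. Then P[X_H = 1] = p^{8} = (4/9)^{8} = 65536/43046721.
By linearity: E[X] = Σ_H E[X_H] = 4782969 · p^{8} = 4782969 · 65536/43046721 = 65536/9.
Numerically: E[X] ≈ 7281.78.

E[X] = 4782969 · (4/9)^{8} = 65536/9 ≈ 7281.78.


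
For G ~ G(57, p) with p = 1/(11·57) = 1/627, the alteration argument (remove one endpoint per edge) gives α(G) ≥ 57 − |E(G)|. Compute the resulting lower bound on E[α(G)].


E[|E(G)|] = C(57, 2)·p = 1596 · (1/627) = 28/11.
E[α(G)] ≥ n − E[|E(G)|] = 57 − 28/11 = 599/11.
Numerically: ≈ 54.4545.
(This is only a lower bound; the true E[α(G)] may be larger.)

E[α(G)] ≥ 599/11 ≈ 54.4545.


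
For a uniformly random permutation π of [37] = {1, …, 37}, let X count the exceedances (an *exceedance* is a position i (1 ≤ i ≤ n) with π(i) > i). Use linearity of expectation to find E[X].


Write X = Σ_{i=1}^{37} X_i, where X_i = 1_{π(i) > i}.
For each fixed i, π(i) is uniform over {1, …, 37} (marginal of a uniform permutation), so P[π(i) > i] = (n − i)/n. Summing: Σ_{i=1}^{37} (n − i)/n = (0 + 1 + … + 36)/37 = 37(37 − 1)/(2·37) = (37 − 1)/2.
Hence E[X] = Σ_{i=1}^{37} (37 − i)/37 = 18 ≈ 18.0000.

E[X] = 18 = 18.0000.


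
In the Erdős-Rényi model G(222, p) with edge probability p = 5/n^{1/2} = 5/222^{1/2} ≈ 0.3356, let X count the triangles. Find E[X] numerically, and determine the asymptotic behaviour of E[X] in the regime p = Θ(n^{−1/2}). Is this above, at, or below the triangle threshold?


Number of potential triangles: C(222, 3) = 1798940.
Each occurs with probability p³ ≈ (0.3356)³ ≈ 3.779032e-02.
By linearity: E[X] = C(222, 3)·p³ ≈ 1798940 · 3.779032e-02 ≈ 67982.5154.
Since α = 1/2 < 1, p = c/n^{1/2} ≫ 1/n is above the triangle threshold p ~ 1/n. Asymptotically E[X] ~ (c³/6)·n^{3(1−α)} = (5³/6)·n^{1.5} → ∞; triangles are abundant w.h.p.

E[X] ≈ 67982.5154; in regime p = Θ(1/n^{1/2}) E[X] diverges (above the triangle threshold p ~ 1/n).


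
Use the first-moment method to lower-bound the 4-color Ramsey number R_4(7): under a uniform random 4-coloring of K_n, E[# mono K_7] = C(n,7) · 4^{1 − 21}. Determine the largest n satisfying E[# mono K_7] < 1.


We need C(n, 7) · 4^{1 − 21} < 1, i.e. C(n, 7) < 4^{21 − 1} = 1099511627776.
Check values of n near the boundary:
  n = 175: C(175, 7) = 883208107275; 883208107275 < 1099511627776? YES
  n = 176: C(176, 7) = 919790691600; 919790691600 < 1099511627776? YES
  n = 177: C(177, 7) = 957664425960; 957664425960 < 1099511627776? YES
  n = 178: C(178, 7) = 996867063280; 996867063280 < 1099511627776? YES
  n = 179: C(179, 7) = 1037437234460; 1037437234460 < 1099511627776? YES
  n = 180: C(180, 7) = 1079414463600; 1079414463600 < 1099511627776? YES
  n = 181: C(181, 7) = 1122839183400; 1122839183400 < 1099511627776? NO
  n = 182: C(182, 7) = 1167752750736; 1167752750736 < 1099511627776? NO
  n = 183: C(183, 7) = 1214197462413; 1214197462413 < 1099511627776? NO
The largest n with C(n, 7) < 1099511627776 is n = 180 (where E[X] = 67463403975/68719476736 ≈ 0.9817217). Hence R_4(7) > 180, i.e. R_4(7) ≥ 181.

Largest n = 180; hence R_4(7) > 180.


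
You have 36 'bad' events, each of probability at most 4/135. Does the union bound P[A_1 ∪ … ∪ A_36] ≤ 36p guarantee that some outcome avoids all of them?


Union bound: P[∪_{i=1}^{36} A_i] ≤ Σ_i P[A_i] ≤ 36·p = 36·(4/135) = 16/15.
Numerically: 16/15 ≈ 1.066667.
Is 16/15 < 1? NO.
Since the bound 16/15 is ≥ 1, the union bound is uninformative here; it does NOT by itself certify existence.

36·p = 16/15 ≈ 1.066667; existence NOT certified by the union bound.


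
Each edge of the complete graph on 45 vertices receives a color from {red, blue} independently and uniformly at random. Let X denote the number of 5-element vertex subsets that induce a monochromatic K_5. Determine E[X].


Let X = Σ_S X_S over the C(45, 5) = 1221759 subsets S of size 5, where X_S = 1 if the K_5 on S is monochromatic.
For a fixed S, the K_5 on S has C(5, 2) = 10 edges. P[all 10 edges red] = (1/2)^10, and likewise for blue, so P[monochromatic] = 2·(1/2)^10 = 2^{1 − 10} = 1/512.
Summing: E[X] = C(45, 5) · 2^{1 − 10} = 1221759 · 1/512 = 1221759/512.
Numerically: E[X] ≈ 2386.248.

E[X] = C(45,5)·2^(1−C(5,2)) = 1221759/512 ≈ 2386.248.


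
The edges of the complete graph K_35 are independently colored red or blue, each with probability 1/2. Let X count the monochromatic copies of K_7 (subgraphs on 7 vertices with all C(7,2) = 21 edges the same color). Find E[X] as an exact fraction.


Let X = Σ_S X_S over the C(35, 7) = 6724520 subsets S of size 7, where X_S = 1 if the K_7 on S is monochromatic.
For a fixed S, the K_7 on S has C(7, 2) = 21 edges. P[all 21 edges red] = (1/2)^21, and likewise for blue, so P[monochromatic] = 2·(1/2)^21 = 2^{1 − 21} = 1/1048576.
By linearity: E[X] = C(35, 7) · 2^{1 − 21} = 6724520 · 1/1048576 = 840565/131072.
Numerically: E[X] ≈ 6.4130.

E[X] = C(35,7)·2^(1−C(7,2)) = 840565/131072 ≈ 6.4130.


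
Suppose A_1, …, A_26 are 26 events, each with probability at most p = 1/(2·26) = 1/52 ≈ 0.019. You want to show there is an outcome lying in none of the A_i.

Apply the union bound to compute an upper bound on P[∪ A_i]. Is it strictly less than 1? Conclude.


Union bound: P[∪_{i=1}^{26} A_i] ≤ Σ_i P[A_i] ≤ 26·p = 26·(1/52) = 1/2.
Numerically: 1/2 ≈ 0.500.
Is 1/2 < 1? YES.
Since P[∪ A_i] ≤ 1/2 < 1, the complement has P[∩ A_i^c] ≥ 1 − 1/2 = 1/2 > 0, so some outcome avoids every A_i.

26·p = 1/2 ≈ 0.500; existence CERTIFIED by the union bound.


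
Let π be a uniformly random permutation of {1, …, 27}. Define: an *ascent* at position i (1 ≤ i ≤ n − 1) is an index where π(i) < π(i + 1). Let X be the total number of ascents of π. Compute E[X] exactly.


Write X = Σ X_I over i = 1, …, 26, with X_I the indicator of one ascent.
There are 26 indicators.
For each fixed i, the pair (π(i), π(i+1)) is a uniformly random ordered pair of distinct values from {1, …, 27}; by symmetry P[π(i) < π(i+1)] = 1/2.
By linearity: E[X] = 26 · (1/2) = (27 − 1) · (1/2) = 13 ≈ 13.000.

E[X] = 13 = 13.000.


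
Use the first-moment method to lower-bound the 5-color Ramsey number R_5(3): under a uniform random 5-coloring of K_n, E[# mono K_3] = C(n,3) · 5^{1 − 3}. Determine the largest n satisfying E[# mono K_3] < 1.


We need C(n, 3) · 5^{1 − 3} < 1, i.e. C(n, 3) < 5^{3 − 1} = 25.
Check values of n near the boundary:
  n = 5: C(5, 3) = 10; 10 < 25? YES
  n = 6: C(6, 3) = 20; 20 < 25? YES
  n = 7: C(7, 3) = 35; 35 < 25? NO
  n = 8: C(8, 3) = 56; 56 < 25? NO
  n = 9: C(9, 3) = 84; 84 < 25? NO
The largest n with C(n, 3) < 25 is n = 6 (where E[X] = 4/5 ≈ 0.800). Hence R_5(3) > 6, i.e. R_5(3) ≥ 7.

Largest n = 6; hence R_5(3) > 6.


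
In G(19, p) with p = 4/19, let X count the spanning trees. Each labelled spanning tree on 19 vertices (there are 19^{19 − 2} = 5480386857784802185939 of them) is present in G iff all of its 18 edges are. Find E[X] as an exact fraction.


K_19 has 19^{19 − 2} = 5480386857784802185939 labelled spanning trees.
For each such spanning tree H, let X_H = 1 if all 18 edges of H are present in G. Then P[X_H = 1] = p^{18} = (4/19)^{18} = 68719476736/104127350297911241532841.
By linearity of expectation: E[X] = Σ_H E[X_H] = 5480386857784802185939 · p^{18} = 5480386857784802185939 · 68719476736/104127350297911241532841 = 68719476736/19.
Numerically: E[X] ≈ 3.61681e+09.

E[X] = 5480386857784802185939 · (4/19)^{18} = 68719476736/19 ≈ 3.61681e+09.


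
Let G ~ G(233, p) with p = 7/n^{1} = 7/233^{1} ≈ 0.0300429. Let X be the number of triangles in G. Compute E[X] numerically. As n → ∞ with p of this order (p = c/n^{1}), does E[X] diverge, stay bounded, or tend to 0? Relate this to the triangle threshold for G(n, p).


Number of potential triangles: C(233, 3) = 2081156.
Each occurs with probability p³ ≈ (0.0300429)³ ≈ 2.71160457e-05.
By linearity: E[X] = C(233, 3)·p³ ≈ 2081156 · 2.71160457e-05 ≈ 56.432721.
Here α = 1, so p = 7/n is exactly at the triangle threshold p ~ 1/n. Asymptotically E[X] → c³/6 = 7³/6 = 343/6 ≈ 57.166667, a bounded constant. In this regime the triangle count is asymptotically Poisson(c³/6).

E[X] ≈ 56.432721; in regime p = Θ(1/n^{1}) E[X] stays bounded (at the triangle threshold p ~ 1/n).


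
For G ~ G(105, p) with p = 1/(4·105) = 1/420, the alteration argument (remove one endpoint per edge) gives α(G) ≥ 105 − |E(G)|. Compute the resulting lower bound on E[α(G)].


E[|E(G)|] = C(105, 2)·p = 5460 · (1/420) = 13.
E[α(G)] ≥ n − E[|E(G)|] = 105 − 13 = 92.
Numerically: ≈ 92.000.
(This is only a lower bound; the true E[α(G)] may be larger.)

E[α(G)] ≥ 92 ≈ 92.000.


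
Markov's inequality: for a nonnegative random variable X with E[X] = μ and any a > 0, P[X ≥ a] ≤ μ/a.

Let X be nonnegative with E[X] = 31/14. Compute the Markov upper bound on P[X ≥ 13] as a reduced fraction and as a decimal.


μ = E[X] = 31/14, a = 13.
Markov: P[X ≥ 13] ≤ μ/a = (31/14)/13 = 31/182.
Numerically: ≈ 0.170.
(Since a = 13 > μ = 2.214, the bound 31/182 is < 1 and informative.)

P[X ≥ 13] ≤ 31/182 ≈ 0.170.


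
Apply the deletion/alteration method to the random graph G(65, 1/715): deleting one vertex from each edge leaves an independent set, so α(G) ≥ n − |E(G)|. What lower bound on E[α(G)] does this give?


E[|E(G)|] = C(65, 2)·p = 2080 · (1/715) = 32/11.
E[α(G)] ≥ n − E[|E(G)|] = 65 − 32/11 = 683/11.
Numerically: ≈ 62.091.
(This is only a lower bound; the true E[α(G)] may be larger.)

E[α(G)] ≥ 683/11 ≈ 62.091.


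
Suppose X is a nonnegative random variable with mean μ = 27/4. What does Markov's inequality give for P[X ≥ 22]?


μ = E[X] = 27/4, a = 22.
Markov: P[X ≥ 22] ≤ μ/a = (27/4)/22 = 27/88.
Numerically: ≈ 0.3068.
(Since a = 22 > μ = 6.7500, the bound 27/88 is < 1 and informative.)

P[X ≥ 22] ≤ 27/88 ≈ 0.3068.


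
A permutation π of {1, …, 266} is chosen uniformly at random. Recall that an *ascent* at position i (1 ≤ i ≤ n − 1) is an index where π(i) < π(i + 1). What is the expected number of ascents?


Write X = Σ X_I over i = 1, …, 265, with X_I the indicator of one ascent.
There are 265 indicators.
For each fixed i, the pair (π(i), π(i+1)) is a uniformly random ordered pair of distinct values from {1, …, 266}; by symmetry P[π(i) < π(i+1)] = 1/2.
By linearity: E[X] = 265 · (1/2) = (266 − 1) · (1/2) = 265/2 ≈ 132.500.

E[X] = 265/2 = 132.500.


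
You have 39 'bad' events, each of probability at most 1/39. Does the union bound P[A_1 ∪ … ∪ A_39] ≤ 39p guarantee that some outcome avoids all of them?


Union bound: P[∪_{i=1}^{39} A_i] ≤ Σ_i P[A_i] ≤ 39·p = 39·(1/39) = 1.
Numerically: 1 ≈ 1.0000.
Is 1 < 1? NO.
Since the bound 1 is ≥ 1, the union bound is uninformative here; it does NOT by itself certify existence.

39·p = 1 ≈ 1.0000; existence NOT certified by the union bound.


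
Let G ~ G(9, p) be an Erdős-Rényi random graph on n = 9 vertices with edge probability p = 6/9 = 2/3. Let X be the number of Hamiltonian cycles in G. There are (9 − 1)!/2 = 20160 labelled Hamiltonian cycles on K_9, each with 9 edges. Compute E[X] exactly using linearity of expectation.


K_9 has (9 − 1)!/2 = 20160 labelled Hamiltonian cycles.
For each such Hamiltonian cycle H, let X_H = 1 if all 9 edges of H are present in G. Then P[X_H = 1] = p^{9} = (2/3)^{9} = 512/19683.
Summing the indicators: E[X] = Σ_H E[X_H] = 20160 · p^{9} = 20160 · 512/19683 = 1146880/2187.
Numerically: E[X] ≈ 524.4.

E[X] = 20160 · (2/3)^{9} = 1146880/2187 ≈ 524.4.


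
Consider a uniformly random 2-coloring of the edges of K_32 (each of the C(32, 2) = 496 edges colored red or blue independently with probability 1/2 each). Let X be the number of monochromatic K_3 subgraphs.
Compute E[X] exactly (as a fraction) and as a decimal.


Let X = Σ_S X_S over the C(32, 3) = 4960 subsets S of size 3, where X_S = 1 if the K_3 on S is monochromatic.
For a fixed S, the K_3 on S has C(3, 2) = 3 edges. P[all 3 edges red] = (1/2)^3, and likewise for blue, so P[monochromatic] = 2·(1/2)^3 = 2^{1 − 3} = 1/4.
By linearity: E[X] = C(32, 3) · 2^{1 − 3} = 4960 · 1/4 = 1240.
Numerically: E[X] ≈ 1240.0000.

E[X] = C(32,3)·2^(1−C(3,2)) = 1240 ≈ 1240.0000.


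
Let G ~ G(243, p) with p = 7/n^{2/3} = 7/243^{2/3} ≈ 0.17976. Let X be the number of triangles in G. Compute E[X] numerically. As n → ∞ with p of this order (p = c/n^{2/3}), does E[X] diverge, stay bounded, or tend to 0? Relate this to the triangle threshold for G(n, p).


Number of potential triangles: C(243, 3) = 2362041.
Each occurs with probability p³ ≈ (0.17976)³ ≈ 5.80873512e-03.
By linearity: E[X] = C(243, 3)·p³ ≈ 2362041 · 5.80873512e-03 ≈ 13720.470508.
Since α = 2/3 < 1, p = c/n^{2/3} ≫ 1/n is above the triangle threshold p ~ 1/n. Asymptotically E[X] ~ (c³/6)·n^{3(1−α)} = (7³/6)·n^{1} → ∞; triangles are abundant w.h.p.

E[X] ≈ 13720.470508; in regime p = Θ(1/n^{2/3}) E[X] diverges (above the triangle threshold p ~ 1/n).


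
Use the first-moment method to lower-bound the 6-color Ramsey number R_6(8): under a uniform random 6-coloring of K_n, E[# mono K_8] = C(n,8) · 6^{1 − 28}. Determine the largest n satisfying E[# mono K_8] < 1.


We need C(n, 8) · 6^{1 − 28} < 1, i.e. C(n, 8) < 6^{28 − 1} = 1023490369077469249536.
Check values of n near the boundary:
  n = 1594: C(1594, 8) = 1015652773590544255167; 1015652773590544255167 < 1023490369077469249536? YES
  n = 1595: C(1595, 8) = 1020772636343363633895; 1020772636343363633895 < 1023490369077469249536? YES
  n = 1596: C(1596, 8) = 1025915067760710553965; 1025915067760710553965 < 1023490369077469249536? NO
  n = 1597: C(1597, 8) = 1031080153060953275445; 1031080153060953275445 < 1023490369077469249536? NO
The largest n with C(n, 8) < 1023490369077469249536 is n = 1595 (where E[X] = 113419181815929292655/113721152119718805504 ≈ 0.997345). Hence R_6(8) > 1595, i.e. R_6(8) ≥ 1596.

Largest n = 1595; hence R_6(8) > 1595.


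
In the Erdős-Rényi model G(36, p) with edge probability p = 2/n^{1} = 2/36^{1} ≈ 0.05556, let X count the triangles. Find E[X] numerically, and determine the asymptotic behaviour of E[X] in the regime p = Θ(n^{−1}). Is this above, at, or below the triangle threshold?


Number of potential triangles: C(36, 3) = 7140.
Each occurs with probability p³ ≈ (0.05556)³ ≈ 1.714678e-04.
By linearity: E[X] = C(36, 3)·p³ ≈ 7140 · 1.714678e-04 ≈ 1.2243.
Here α = 1, so p = 2/n is exactly at the triangle threshold p ~ 1/n. Asymptotically E[X] → c³/6 = 2³/6 = 4/3 ≈ 1.3333, a bounded constant. In this regime the triangle count is asymptotically Poisson(c³/6).

E[X] ≈ 1.2243; in regime p = Θ(1/n^{1}) E[X] stays bounded (at the triangle threshold p ~ 1/n).


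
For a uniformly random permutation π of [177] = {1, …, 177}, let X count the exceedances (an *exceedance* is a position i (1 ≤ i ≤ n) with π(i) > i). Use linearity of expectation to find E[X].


Write X = Σ_{i=1}^{177} X_i, where X_i = 1_{π(i) > i}.
For each fixed i, π(i) is uniform over {1, …, 177} (marginal of a uniform permutation), so P[π(i) > i] = (n − i)/n. Summing: Σ_{i=1}^{177} (n − i)/n = (0 + 1 + … + 176)/177 = 177(177 − 1)/(2·177) = (177 − 1)/2.
Hence E[X] = Σ_{i=1}^{177} (177 − i)/177 = 88 ≈ 88.000000.

E[X] = 88 = 88.000000.


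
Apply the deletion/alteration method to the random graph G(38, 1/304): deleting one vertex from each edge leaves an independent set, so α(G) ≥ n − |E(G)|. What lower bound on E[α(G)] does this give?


E[|E(G)|] = C(38, 2)·p = 703 · (1/304) = 37/16.
E[α(G)] ≥ n − E[|E(G)|] = 38 − 37/16 = 571/16.
Numerically: ≈ 35.68750.
(This is only a lower bound; the true E[α(G)] may be larger.)

E[α(G)] ≥ 571/16 ≈ 35.68750.


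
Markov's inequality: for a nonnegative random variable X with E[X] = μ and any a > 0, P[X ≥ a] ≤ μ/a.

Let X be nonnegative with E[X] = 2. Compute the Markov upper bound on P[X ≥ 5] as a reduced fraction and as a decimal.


μ = E[X] = 2, a = 5.
Markov: P[X ≥ 5] ≤ μ/a = (2)/5 = 2/5.
Numerically: ≈ 0.40000.
(Since a = 5 > μ = 2.00000, the bound 2/5 is < 1 and informative.)

P[X ≥ 5] ≤ 2/5 ≈ 0.40000.


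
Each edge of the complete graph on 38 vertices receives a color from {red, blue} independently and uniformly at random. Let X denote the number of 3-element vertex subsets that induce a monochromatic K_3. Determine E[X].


Let X = Σ_S X_S over the C(38, 3) = 8436 subsets S of size 3, where X_S = 1 if the K_3 on S is monochromatic.
For a fixed S, the K_3 on S has C(3, 2) = 3 edges. P[all 3 edges red] = (1/2)^3, and likewise for blue, so P[monochromatic] = 2·(1/2)^3 = 2^{1 − 3} = 1/4.
By linearity: E[X] = C(38, 3) · 2^{1 − 3} = 8436 · 1/4 = 2109.
Numerically: E[X] ≈ 2109.00000.

E[X] = C(38,3)·2^(1−C(3,2)) = 2109 ≈ 2109.00000.


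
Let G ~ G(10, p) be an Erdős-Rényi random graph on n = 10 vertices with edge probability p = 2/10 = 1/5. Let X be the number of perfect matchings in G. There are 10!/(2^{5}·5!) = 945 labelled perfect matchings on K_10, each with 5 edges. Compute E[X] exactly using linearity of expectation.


K_10 has 10!/(2^{5}·5!) = 945 labelled perfect matchings.
For each such perfect matching H, let X_H = 1 if all 5 edges of H are present in G. Then P[X_H = 1] = p^{5} = (1/5)^{5} = 1/3125.
Summing the indicators: E[X] = Σ_H E[X_H] = 945 · p^{5} = 945 · 1/3125 = 189/625.
Numerically: E[X] ≈ 0.3024.

E[X] = 945 · (1/5)^{5} = 189/625 ≈ 0.3024.


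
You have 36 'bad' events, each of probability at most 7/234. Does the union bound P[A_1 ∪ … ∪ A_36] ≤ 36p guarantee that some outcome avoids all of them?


Union bound: P[∪_{i=1}^{36} A_i] ≤ Σ_i P[A_i] ≤ 36·p = 36·(7/234) = 14/13.
Numerically: 14/13 ≈ 1.07692.
Is 14/13 < 1? NO.
Since the bound 14/13 is ≥ 1, the union bound is uninformative here; it does NOT by itself certify existence.

36·p = 14/13 ≈ 1.07692; existence NOT certified by the union bound.


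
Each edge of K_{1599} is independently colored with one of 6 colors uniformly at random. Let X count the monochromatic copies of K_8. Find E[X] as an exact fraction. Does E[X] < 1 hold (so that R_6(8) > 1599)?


E[X] = C(1599, 8) · 6^{1 − 28} = 1041478627524184359081 · 6^{−27} = 1041478627524184359081/1023490369077469249536.
As a reduced fraction: E[X] = 38573282500895717003/37907050706572935168 ≈ 1.017575.
Is E[X] < 1? NO.
Since E[X] ≥ 1, the first-moment bound is inconclusive at n = 1599; it does NOT by itself certify R_6(8) > 1599.

E[X] = 38573282500895717003/37907050706572935168 ≈ 1.017575; E[X] ≥ 1; first-moment method inconclusive here.


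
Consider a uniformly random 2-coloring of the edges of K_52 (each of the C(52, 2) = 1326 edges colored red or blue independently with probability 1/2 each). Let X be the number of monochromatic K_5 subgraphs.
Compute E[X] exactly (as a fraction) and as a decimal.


Let X = Σ_S X_S over the C(52, 5) = 2598960 subsets S of size 5, where X_S = 1 if the K_5 on S is monochromatic.
For a fixed S, the K_5 on S has C(5, 2) = 10 edges. P[all 10 edges red] = (1/2)^10, and likewise for blue, so P[monochromatic] = 2·(1/2)^10 = 2^{1 − 10} = 1/512.
Summing: E[X] = C(52, 5) · 2^{1 − 10} = 2598960 · 1/512 = 162435/32.
Numerically: E[X] ≈ 5076.094.

E[X] = C(52,5)·2^(1−C(5,2)) = 162435/32 ≈ 5076.094.


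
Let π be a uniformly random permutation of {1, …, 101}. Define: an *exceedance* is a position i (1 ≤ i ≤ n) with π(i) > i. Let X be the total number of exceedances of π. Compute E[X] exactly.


Write X = Σ_{i=1}^{101} X_i, where X_i = 1_{π(i) > i}.
For each fixed i, π(i) is uniform over {1, …, 101} (marginal of a uniform permutation), so P[π(i) > i] = (n − i)/n. Summing: Σ_{i=1}^{101} (n − i)/n = (0 + 1 + … + 100)/101 = 101(101 − 1)/(2·101) = (101 − 1)/2.
Hence E[X] = Σ_{i=1}^{101} (101 − i)/101 = 50 ≈ 50.000000.

E[X] = 50 = 50.000000.


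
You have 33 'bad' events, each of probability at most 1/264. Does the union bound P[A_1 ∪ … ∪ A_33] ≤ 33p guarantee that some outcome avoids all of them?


Union bound: P[∪_{i=1}^{33} A_i] ≤ Σ_i P[A_i] ≤ 33·p = 33·(1/264) = 1/8.
Numerically: 1/8 ≈ 0.1250.
Is 1/8 < 1? YES.
Since P[∪ A_i] ≤ 1/8 < 1, the complement has P[∩ A_i^c] ≥ 1 − 1/8 = 7/8 > 0, so some outcome avoids every A_i.

33·p = 1/8 ≈ 0.1250; existence CERTIFIED by the union bound.


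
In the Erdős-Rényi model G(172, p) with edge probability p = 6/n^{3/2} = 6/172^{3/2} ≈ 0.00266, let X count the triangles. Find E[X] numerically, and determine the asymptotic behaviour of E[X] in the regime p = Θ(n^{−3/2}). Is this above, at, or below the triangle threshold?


Number of potential triangles: C(172, 3) = 833340.
Each occurs with probability p³ ≈ (0.00266)³ ≈ 1.88181e-08.
By linearity: E[X] = C(172, 3)·p³ ≈ 833340 · 1.88181e-08 ≈ 0.016.
Since α = 3/2 > 1, p = c/n^{3/2} = o(1/n) is below the triangle threshold p ~ 1/n. Asymptotically E[X] ~ (c³/6)·n^{3(1−α)} = (6³/6)·n^{-1.5} → 0, so by Markov's inequality G has no triangles w.h.p.

E[X] ≈ 0.016; in regime p = Θ(1/n^{3/2}) E[X] tends to 0 (below the triangle threshold p ~ 1/n).


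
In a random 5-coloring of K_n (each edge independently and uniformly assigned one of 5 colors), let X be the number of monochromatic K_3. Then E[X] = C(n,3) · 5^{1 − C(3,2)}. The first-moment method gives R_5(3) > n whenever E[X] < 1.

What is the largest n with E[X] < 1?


We need C(n, 3) · 5^{1 − 3} < 1, i.e. C(n, 3) < 5^{3 − 1} = 25.
Check values of n near the boundary:
  n = 4: C(4, 3) = 4; 4 < 25? YES
  n = 5: C(5, 3) = 10; 10 < 25? YES
  n = 6: C(6, 3) = 20; 20 < 25? YES
  n = 7: C(7, 3) = 35; 35 < 25? NO
The largest n with C(n, 3) < 25 is n = 6 (where E[X] = 4/5 ≈ 0.8000000). Hence R_5(3) > 6, i.e. R_5(3) ≥ 7.

Largest n = 6; hence R_5(3) > 6.


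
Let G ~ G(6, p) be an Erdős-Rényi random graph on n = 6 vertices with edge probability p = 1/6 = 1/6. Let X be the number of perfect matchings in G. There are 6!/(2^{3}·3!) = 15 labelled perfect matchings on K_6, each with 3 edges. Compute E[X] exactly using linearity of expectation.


K_6 has 6!/(2^{3}·3!) = 15 labelled perfect matchings.
For each such perfect matching H, let X_H = 1 if all 3 edges of H are present in G. Then P[X_H = 1] = p^{3} = (1/6)^{3} = 1/216.
By linearity: E[X] = Σ_H E[X_H] = 15 · p^{3} = 15 · 1/216 = 5/72.
Numerically: E[X] ≈ 0.0694.

E[X] = 15 · (1/6)^{3} = 5/72 ≈ 0.0694.


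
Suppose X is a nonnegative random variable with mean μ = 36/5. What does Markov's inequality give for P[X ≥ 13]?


μ = E[X] = 36/5, a = 13.
Markov: P[X ≥ 13] ≤ μ/a = (36/5)/13 = 36/65.
Numerically: ≈ 0.5538.
(Since a = 13 > μ = 7.2000, the bound 36/65 is < 1 and informative.)

P[X ≥ 13] ≤ 36/65 ≈ 0.5538.


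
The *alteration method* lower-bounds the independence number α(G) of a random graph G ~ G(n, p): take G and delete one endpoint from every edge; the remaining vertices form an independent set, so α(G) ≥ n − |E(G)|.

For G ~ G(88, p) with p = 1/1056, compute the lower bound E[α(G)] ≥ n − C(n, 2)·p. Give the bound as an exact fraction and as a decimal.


E[|E(G)|] = C(88, 2)·p = 3828 · (1/1056) = 29/8.
E[α(G)] ≥ n − E[|E(G)|] = 88 − 29/8 = 675/8.
Numerically: ≈ 84.375000.
(This is only a lower bound; the true E[α(G)] may be larger.)

E[α(G)] ≥ 675/8 ≈ 84.375000.


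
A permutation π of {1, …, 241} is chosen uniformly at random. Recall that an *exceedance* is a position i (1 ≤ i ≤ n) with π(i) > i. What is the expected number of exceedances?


Write X = Σ_{i=1}^{241} X_i, where X_i = 1_{π(i) > i}.
For each fixed i, π(i) is uniform over {1, …, 241} (marginal of a uniform permutation), so P[π(i) > i] = (n − i)/n. Summing: Σ_{i=1}^{241} (n − i)/n = (0 + 1 + … + 240)/241 = 241(241 − 1)/(2·241) = (241 − 1)/2.
Hence E[X] = Σ_{i=1}^{241} (241 − i)/241 = 120 ≈ 120.00000.

E[X] = 120 = 120.00000.


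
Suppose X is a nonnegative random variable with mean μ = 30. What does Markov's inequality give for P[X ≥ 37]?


μ = E[X] = 30, a = 37.
Markov: P[X ≥ 37] ≤ μ/a = (30)/37 = 30/37.
Numerically: ≈ 0.810811.
(Since a = 37 > μ = 30.000000, the bound 30/37 is < 1 and informative.)

P[X ≥ 37] ≤ 30/37 ≈ 0.810811.


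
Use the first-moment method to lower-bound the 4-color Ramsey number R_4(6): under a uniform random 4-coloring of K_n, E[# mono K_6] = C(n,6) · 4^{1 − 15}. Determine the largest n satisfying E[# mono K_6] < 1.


We need C(n, 6) · 4^{1 − 15} < 1, i.e. C(n, 6) < 4^{15 − 1} = 268435456.
Check values of n near the boundary:
  n = 72: C(72, 6) = 156238908; 156238908 < 268435456? YES
  n = 73: C(73, 6) = 170230452; 170230452 < 268435456? YES
  n = 74: C(74, 6) = 185250786; 185250786 < 268435456? YES
  n = 75: C(75, 6) = 201359550; 201359550 < 268435456? YES
  n = 76: C(76, 6) = 218618940; 218618940 < 268435456? YES
  n = 77: C(77, 6) = 237093780; 237093780 < 268435456? YES
  n = 78: C(78, 6) = 256851595; 256851595 < 268435456? YES
  n = 79: C(79, 6) = 277962685; 277962685 < 268435456? NO
  n = 80: C(80, 6) = 300500200; 300500200 < 268435456? NO
The largest n with C(n, 6) < 268435456 is n = 78 (where E[X] = 256851595/268435456 ≈ 0.956847). Hence R_4(6) > 78, i.e. R_4(6) ≥ 79.

Largest n = 78; hence R_4(6) > 78.


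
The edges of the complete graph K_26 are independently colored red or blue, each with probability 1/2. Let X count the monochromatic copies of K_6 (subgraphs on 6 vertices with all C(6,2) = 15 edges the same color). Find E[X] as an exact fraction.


Let X = Σ_S X_S over the C(26, 6) = 230230 subsets S of size 6, where X_S = 1 if the K_6 on S is monochromatic.
For a fixed S, the K_6 on S has C(6, 2) = 15 edges. P[all 15 edges red] = (1/2)^15, and likewise for blue, so P[monochromatic] = 2·(1/2)^15 = 2^{1 − 15} = 1/16384.
Summing: E[X] = C(26, 6) · 2^{1 − 15} = 230230 · 1/16384 = 115115/8192.
Numerically: E[X] ≈ 14.05212.

E[X] = C(26,6)·2^(1−C(6,2)) = 115115/8192 ≈ 14.05212.


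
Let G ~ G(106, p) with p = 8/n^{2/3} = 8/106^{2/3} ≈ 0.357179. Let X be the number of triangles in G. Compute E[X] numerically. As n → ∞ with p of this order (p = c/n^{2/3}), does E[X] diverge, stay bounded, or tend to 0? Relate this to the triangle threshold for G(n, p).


Number of potential triangles: C(106, 3) = 192920.
Each occurs with probability p³ ≈ (0.357179)³ ≈ 4.55678177e-02.
By linearity: E[X] = C(106, 3)·p³ ≈ 192920 · 4.55678177e-02 ≈ 8790.943396.
Since α = 2/3 < 1, p = c/n^{2/3} ≫ 1/n is above the triangle threshold p ~ 1/n. Asymptotically E[X] ~ (c³/6)·n^{3(1−α)} = (8³/6)·n^{1} → ∞; triangles are abundant w.h.p.

E[X] ≈ 8790.943396; in regime p = Θ(1/n^{2/3}) E[X] diverges (above the triangle threshold p ~ 1/n).


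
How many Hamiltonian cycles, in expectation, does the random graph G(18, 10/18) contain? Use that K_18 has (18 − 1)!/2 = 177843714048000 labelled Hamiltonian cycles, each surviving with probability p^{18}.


K_18 has (18 − 1)!/2 = 177843714048000 labelled Hamiltonian cycles.
For each such Hamiltonian cycle H, let X_H = 1 if all 18 edges of H are present in G. Then P[X_H = 1] = p^{18} = (5/9)^{18} = 3814697265625/150094635296999121.
By linearity: E[X] = Σ_H E[X_H] = 177843714048000 · p^{18} = 177843714048000 · 3814697265625/150094635296999121 = 930617187500000000000000/205891132094649.
Numerically: E[X] ≈ 4.52e+09.

E[X] = 177843714048000 · (5/9)^{18} = 930617187500000000000000/205891132094649 ≈ 4.52e+09.


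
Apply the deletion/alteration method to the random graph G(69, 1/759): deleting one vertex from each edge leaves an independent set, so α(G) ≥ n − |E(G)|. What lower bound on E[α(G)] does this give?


E[|E(G)|] = C(69, 2)·p = 2346 · (1/759) = 34/11.
E[α(G)] ≥ n − E[|E(G)|] = 69 − 34/11 = 725/11.
Numerically: ≈ 65.909.
(This is only a lower bound; the true E[α(G)] may be larger.)

E[α(G)] ≥ 725/11 ≈ 65.909.


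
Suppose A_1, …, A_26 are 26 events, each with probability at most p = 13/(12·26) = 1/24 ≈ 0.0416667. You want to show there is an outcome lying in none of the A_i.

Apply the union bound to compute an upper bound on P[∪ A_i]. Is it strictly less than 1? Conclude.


Union bound: P[∪_{i=1}^{26} A_i] ≤ Σ_i P[A_i] ≤ 26·p = 26·(1/24) = 13/12.
Numerically: 13/12 ≈ 1.0833333.
Is 13/12 < 1? NO.
Since the bound 13/12 is ≥ 1, the union bound is uninformative here; it does NOT by itself certify existence.

26·p = 13/12 ≈ 1.0833333; existence NOT certified by the union bound.


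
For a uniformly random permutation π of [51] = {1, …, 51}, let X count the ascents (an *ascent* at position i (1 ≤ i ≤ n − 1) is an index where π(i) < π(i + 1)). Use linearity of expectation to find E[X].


Write X = Σ X_I over i = 1, …, 50, with X_I the indicator of one ascent.
There are 50 indicators.
For each fixed i, the pair (π(i), π(i+1)) is a uniformly random ordered pair of distinct values from {1, …, 51}; by symmetry P[π(i) < π(i+1)] = 1/2.
By linearity: E[X] = 50 · (1/2) = (51 − 1) · (1/2) = 25 ≈ 25.00000.

E[X] = 25 = 25.00000.


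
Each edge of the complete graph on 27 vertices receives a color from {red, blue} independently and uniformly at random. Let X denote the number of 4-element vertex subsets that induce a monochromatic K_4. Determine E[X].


Let X = Σ_S X_S over the C(27, 4) = 17550 subsets S of size 4, where X_S = 1 if the K_4 on S is monochromatic.
For a fixed S, the K_4 on S has C(4, 2) = 6 edges. P[all 6 edges red] = (1/2)^6, and likewise for blue, so P[monochromatic] = 2·(1/2)^6 = 2^{1 − 6} = 1/32.
Summing: E[X] = C(27, 4) · 2^{1 − 6} = 17550 · 1/32 = 8775/16.
Numerically: E[X] ≈ 548.43750.

E[X] = C(27,4)·2^(1−C(4,2)) = 8775/16 ≈ 548.43750.


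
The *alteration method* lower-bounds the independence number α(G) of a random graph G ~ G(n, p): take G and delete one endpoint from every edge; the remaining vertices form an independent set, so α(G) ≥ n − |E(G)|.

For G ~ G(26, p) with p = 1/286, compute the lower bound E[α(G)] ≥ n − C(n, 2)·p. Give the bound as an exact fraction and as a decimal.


E[|E(G)|] = C(26, 2)·p = 325 · (1/286) = 25/22.
E[α(G)] ≥ n − E[|E(G)|] = 26 − 25/22 = 547/22.
Numerically: ≈ 24.8636.
(This is only a lower bound; the true E[α(G)] may be larger.)

E[α(G)] ≥ 547/22 ≈ 24.8636.


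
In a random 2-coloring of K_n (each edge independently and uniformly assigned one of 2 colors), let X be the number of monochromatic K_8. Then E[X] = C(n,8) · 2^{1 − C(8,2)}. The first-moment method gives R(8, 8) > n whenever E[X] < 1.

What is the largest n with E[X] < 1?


We need C(n, 8) · 2^{1 − 28} < 1, i.e. C(n, 8) < 2^{28 − 1} = 134217728.
Check values of n near the boundary:
  n = 36: C(36, 8) = 30260340; 30260340 < 134217728? YES
  n = 37: C(37, 8) = 38608020; 38608020 < 134217728? YES
  n = 38: C(38, 8) = 48903492; 48903492 < 134217728? YES
  n = 39: C(39, 8) = 61523748; 61523748 < 134217728? YES
  n = 40: C(40, 8) = 76904685; 76904685 < 134217728? YES
  n = 41: C(41, 8) = 95548245; 95548245 < 134217728? YES
  n = 42: C(42, 8) = 118030185; 118030185 < 134217728? YES
  n = 43: C(43, 8) = 145008513; 145008513 < 134217728? NO
  n = 44: C(44, 8) = 177232627; 177232627 < 134217728? NO
The largest n with C(n, 8) < 134217728 is n = 42 (where E[X] = 118030185/134217728 ≈ 0.8794). Hence R(8, 8) > 42, i.e. R(8, 8) ≥ 43.

Largest n = 42; hence R(8, 8) > 42.


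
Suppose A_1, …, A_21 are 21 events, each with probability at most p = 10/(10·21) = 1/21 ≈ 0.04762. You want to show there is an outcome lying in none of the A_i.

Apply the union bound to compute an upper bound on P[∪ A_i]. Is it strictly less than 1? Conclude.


Union bound: P[∪_{i=1}^{21} A_i] ≤ Σ_i P[A_i] ≤ 21·p = 21·(1/21) = 1.
Numerically: 1 ≈ 1.00000.
Is 1 < 1? NO.
Since the bound 1 is ≥ 1, the union bound is uninformative here; it does NOT by itself certify existence.

21·p = 1 ≈ 1.00000; existence NOT certified by the union bound.


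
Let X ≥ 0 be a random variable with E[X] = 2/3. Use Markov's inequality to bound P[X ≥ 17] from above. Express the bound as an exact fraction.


μ = E[X] = 2/3, a = 17.
Markov: P[X ≥ 17] ≤ μ/a = (2/3)/17 = 2/51.
Numerically: ≈ 0.03922.
(Since a = 17 > μ = 0.66667, the bound 2/51 is < 1 and informative.)

P[X ≥ 17] ≤ 2/51 ≈ 0.03922.


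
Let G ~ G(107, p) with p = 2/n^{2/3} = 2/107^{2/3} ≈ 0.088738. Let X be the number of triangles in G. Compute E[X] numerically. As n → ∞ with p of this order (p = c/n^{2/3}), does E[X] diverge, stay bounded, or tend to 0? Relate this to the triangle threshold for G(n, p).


Number of potential triangles: C(107, 3) = 198485.
Each occurs with probability p³ ≈ (0.088738)³ ≈ 6.9875098e-04.
By linearity: E[X] = C(107, 3)·p³ ≈ 198485 · 6.9875098e-04 ≈ 138.69159.
Since α = 2/3 < 1, p = c/n^{2/3} ≫ 1/n is above the triangle threshold p ~ 1/n. Asymptotically E[X] ~ (c³/6)·n^{3(1−α)} = (2³/6)·n^{1} → ∞; triangles are abundant w.h.p.

E[X] ≈ 138.69159; in regime p = Θ(1/n^{2/3}) E[X] diverges (above the triangle threshold p ~ 1/n).


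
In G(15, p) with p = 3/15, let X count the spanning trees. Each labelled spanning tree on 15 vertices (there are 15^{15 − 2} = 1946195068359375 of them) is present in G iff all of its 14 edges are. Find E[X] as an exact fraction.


K_15 has 15^{15 − 2} = 1946195068359375 labelled spanning trees.
For each such spanning tree H, let X_H = 1 if all 14 edges of H are present in G. Then P[X_H = 1] = p^{14} = (1/5)^{14} = 1/6103515625.
By linearity: E[X] = Σ_H E[X_H] = 1946195068359375 · p^{14} = 1946195068359375 · 1/6103515625 = 1594323/5.
Numerically: E[X] ≈ 3.19e+05.

E[X] = 1946195068359375 · (1/5)^{14} = 1594323/5 ≈ 3.19e+05.


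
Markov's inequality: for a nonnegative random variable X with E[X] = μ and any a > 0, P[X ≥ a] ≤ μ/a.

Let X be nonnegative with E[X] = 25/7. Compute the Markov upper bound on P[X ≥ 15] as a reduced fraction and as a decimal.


μ = E[X] = 25/7, a = 15.
Markov: P[X ≥ 15] ≤ μ/a = (25/7)/15 = 5/21.
Numerically: ≈ 0.2381.
(Since a = 15 > μ = 3.5714, the bound 5/21 is < 1 and informative.)

P[X ≥ 15] ≤ 5/21 ≈ 0.2381.


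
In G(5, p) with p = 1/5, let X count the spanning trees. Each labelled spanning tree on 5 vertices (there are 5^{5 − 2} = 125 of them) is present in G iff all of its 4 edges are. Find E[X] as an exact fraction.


K_5 has 5^{5 − 2} = 125 labelled spanning trees.
For each such spanning tree H, let X_H = 1 if all 4 edges of H are present in G. Then P[X_H = 1] = p^{4} = (1/5)^{4} = 1/625.
By linearity of expectation: E[X] = Σ_H E[X_H] = 125 · p^{4} = 125 · 1/625 = 1/5.
Numerically: E[X] ≈ 0.2.

E[X] = 125 · (1/5)^{4} = 1/5 ≈ 0.2.


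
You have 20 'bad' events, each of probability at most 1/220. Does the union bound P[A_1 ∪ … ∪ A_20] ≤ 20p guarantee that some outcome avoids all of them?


Union bound: P[∪_{i=1}^{20} A_i] ≤ Σ_i P[A_i] ≤ 20·p = 20·(1/220) = 1/11.
Numerically: 1/11 ≈ 0.0909.
Is 1/11 < 1? YES.
Since P[∪ A_i] ≤ 1/11 < 1, the complement has P[∩ A_i^c] ≥ 1 − 1/11 = 10/11 > 0, so some outcome avoids every A_i.

20·p = 1/11 ≈ 0.0909; existence CERTIFIED by the union bound.


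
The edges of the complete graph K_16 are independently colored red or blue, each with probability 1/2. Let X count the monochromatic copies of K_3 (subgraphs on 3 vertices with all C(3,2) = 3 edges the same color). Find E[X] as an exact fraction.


Let X = Σ_S X_S over the C(16, 3) = 560 subsets S of size 3, where X_S = 1 if the K_3 on S is monochromatic.
For a fixed S, the K_3 on S has C(3, 2) = 3 edges. P[all 3 edges red] = (1/2)^3, and likewise for blue, so P[monochromatic] = 2·(1/2)^3 = 2^{1 − 3} = 1/4.
By linearity: E[X] = C(16, 3) · 2^{1 − 3} = 560 · 1/4 = 140.
Numerically: E[X] ≈ 140.000000.

E[X] = C(16,3)·2^(1−C(3,2)) = 140 ≈ 140.000000.
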